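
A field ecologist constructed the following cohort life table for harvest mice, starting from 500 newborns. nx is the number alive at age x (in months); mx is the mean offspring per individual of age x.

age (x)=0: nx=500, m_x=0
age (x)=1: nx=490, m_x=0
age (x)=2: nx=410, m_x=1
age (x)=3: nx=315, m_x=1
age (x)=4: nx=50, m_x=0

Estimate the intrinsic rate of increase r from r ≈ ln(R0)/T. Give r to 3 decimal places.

0.153

lx = nx/n0 = nx/500: 1, 0.98, 0.82, 0.63, 0.1
R0 = Σ lx·mx = 0 + 0 + 0.82 + 0.63 + 0 = 1.45
Σ x·lx·mx = 3.53; T = 3.53/1.45 = 2.43448…
r ≈ ln(R0)/T = ln(1.45)/2.43448… = 0.15263… → 0.153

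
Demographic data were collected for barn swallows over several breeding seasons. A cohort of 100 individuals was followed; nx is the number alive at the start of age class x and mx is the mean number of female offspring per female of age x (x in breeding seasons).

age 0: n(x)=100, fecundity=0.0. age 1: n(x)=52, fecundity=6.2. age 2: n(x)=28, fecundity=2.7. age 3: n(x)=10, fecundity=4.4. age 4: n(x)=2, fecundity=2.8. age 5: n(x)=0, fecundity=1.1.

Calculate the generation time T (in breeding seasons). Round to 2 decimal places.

1.40

lx = nx/n0 = nx/100: 1, 0.52, 0.28, 0.1, 0.02, 0
lx·mx: 0, 3.224, 0.756, 0.44, 0.056, 0 → R0 = 4.476
x·lx·mx: 0, 3.224, 1.512, 1.32, 0.224, 0 → Σ = 6.28
T = 6.28 / 4.476 = 1.403038… → 1.40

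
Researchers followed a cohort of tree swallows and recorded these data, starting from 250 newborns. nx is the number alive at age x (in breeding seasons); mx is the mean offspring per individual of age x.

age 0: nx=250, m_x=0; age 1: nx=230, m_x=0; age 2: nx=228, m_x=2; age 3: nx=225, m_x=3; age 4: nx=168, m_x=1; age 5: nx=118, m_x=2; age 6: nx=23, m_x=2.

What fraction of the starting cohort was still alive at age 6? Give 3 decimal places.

l_6 = n_6/n_0 = 23/250 = 0.092 → 0.092

0.092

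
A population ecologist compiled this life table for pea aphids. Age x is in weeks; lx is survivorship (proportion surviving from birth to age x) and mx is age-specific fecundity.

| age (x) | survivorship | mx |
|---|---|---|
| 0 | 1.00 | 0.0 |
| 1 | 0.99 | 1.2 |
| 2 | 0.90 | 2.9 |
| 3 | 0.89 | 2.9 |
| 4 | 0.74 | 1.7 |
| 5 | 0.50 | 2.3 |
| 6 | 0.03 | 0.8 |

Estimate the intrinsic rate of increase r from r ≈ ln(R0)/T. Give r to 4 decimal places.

0.7646

R0 = Σ lx·mx = 0 + 1.188 + 2.61 + 2.581 + 1.258 + 1.15 + 0.024 = 8.811
Σ x·lx·mx = 25.077; T = 25.077/8.811 = 2.8461…
r ≈ ln(R0)/T = ln(8.811)/2.8461… = 0.764555… → 0.7646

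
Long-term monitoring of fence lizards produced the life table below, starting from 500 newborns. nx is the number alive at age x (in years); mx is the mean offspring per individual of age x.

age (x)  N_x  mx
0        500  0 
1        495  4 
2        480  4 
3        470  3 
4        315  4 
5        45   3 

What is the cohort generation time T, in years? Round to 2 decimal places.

lx = nx/n0 = nx/500: 1, 0.99, 0.96, 0.94, 0.63, 0.09
lx·mx: 0, 3.96, 3.84, 2.82, 2.52, 0.27 → R0 = 13.41
x·lx·mx: 0, 3.96, 7.68, 8.46, 10.08, 1.35 → Σ = 31.53
T = 31.53 / 13.41 = 2.35123… → 2.35

2.35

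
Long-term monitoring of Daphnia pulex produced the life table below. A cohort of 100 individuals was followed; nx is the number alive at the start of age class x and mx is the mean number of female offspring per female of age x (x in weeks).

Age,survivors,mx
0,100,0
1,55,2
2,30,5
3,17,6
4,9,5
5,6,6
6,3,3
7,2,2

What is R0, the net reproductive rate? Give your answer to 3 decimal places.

lx = nx/n0 = nx/100: 1, 0.55, 0.3, 0.17, 0.09, 0.06, 0.03, 0.02
lx·mx by age: 0, 1.1, 1.5, 1.02, 0.45, 0.36, 0.09, 0.04
R0 = Σ lx·mx = 4.56 → 4.560

4.560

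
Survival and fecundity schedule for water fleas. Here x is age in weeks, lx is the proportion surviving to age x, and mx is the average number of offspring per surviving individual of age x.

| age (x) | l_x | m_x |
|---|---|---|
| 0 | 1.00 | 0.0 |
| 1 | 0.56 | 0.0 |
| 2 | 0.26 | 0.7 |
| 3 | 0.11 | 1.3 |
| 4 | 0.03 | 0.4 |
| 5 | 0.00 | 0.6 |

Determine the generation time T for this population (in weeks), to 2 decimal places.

lx·mx: 0, 0, 0.182, 0.143, 0.012, 0 → R0 = 0.337
x·lx·mx: 0, 0, 0.364, 0.429, 0.048, 0 → Σ = 0.841
T = 0.841 / 0.337 = 2.495549… → 2.50

2.50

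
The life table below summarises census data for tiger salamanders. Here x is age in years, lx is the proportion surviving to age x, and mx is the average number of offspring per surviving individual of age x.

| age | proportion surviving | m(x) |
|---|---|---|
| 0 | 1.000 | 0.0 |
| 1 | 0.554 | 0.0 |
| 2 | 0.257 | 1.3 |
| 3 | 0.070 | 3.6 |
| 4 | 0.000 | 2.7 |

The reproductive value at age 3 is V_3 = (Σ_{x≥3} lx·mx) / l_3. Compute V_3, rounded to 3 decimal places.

3.600

lx·mx for x ≥ 3: 0.252, 0 → sum = 0.252
V_3 = 0.252 / l_3 = 0.252 / 0.07 = 3.6 → 3.600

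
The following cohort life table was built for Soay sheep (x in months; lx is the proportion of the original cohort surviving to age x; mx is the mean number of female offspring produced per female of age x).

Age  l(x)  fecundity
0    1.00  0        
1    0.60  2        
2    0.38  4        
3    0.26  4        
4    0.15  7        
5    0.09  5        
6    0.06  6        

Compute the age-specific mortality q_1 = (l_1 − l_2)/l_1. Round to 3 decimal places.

0.367

q_1 = (l_1 − l_2) / l_1 = (0.6 − 0.38) / 0.6
     = 0.22 / 0.6 = 0.366667… → 0.367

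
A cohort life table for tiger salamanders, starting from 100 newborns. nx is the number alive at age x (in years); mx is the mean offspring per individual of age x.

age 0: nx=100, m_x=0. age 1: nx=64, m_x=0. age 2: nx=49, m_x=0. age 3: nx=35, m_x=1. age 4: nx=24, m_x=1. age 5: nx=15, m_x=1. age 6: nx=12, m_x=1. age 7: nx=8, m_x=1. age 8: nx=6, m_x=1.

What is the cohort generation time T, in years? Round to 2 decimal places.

lx = nx/n0 = nx/100: 1, 0.64, 0.49, 0.35, 0.24, 0.15, 0.12, 0.08, 0.06
lx·mx: 0, 0, 0, 0.35, 0.24, 0.15, 0.12, 0.08, 0.06 → R0 = 1
x·lx·mx: 0, 0, 0, 1.05, 0.96, 0.75, 0.72, 0.56, 0.48 → Σ = 4.52
T = 4.52 / 1 = 4.52 → 4.52

4.52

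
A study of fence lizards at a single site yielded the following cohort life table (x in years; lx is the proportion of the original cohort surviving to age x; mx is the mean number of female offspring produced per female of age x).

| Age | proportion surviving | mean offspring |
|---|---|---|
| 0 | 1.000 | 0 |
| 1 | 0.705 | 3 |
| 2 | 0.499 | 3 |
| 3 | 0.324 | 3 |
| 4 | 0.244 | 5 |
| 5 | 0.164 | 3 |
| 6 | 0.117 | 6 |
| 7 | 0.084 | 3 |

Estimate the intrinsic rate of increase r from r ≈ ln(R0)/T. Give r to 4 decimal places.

R0 = Σ lx·mx = 0 + 2.115 + 1.497 + 0.972 + 1.22 + 0.492 + 0.702 + 0.252 = 7.25
Σ x·lx·mx = 21.341; T = 21.341/7.25 = 2.94359…
r ≈ ln(R0)/T = ln(7.25)/2.94359… = 0.672989… → 0.6730

0.6730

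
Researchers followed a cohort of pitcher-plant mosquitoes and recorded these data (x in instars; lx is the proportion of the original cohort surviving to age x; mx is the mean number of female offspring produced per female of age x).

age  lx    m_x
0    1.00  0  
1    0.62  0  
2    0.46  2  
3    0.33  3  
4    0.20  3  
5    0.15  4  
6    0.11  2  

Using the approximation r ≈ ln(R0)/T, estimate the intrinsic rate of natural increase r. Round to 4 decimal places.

R0 = Σ lx·mx = 0 + 0 + 0.92 + 0.99 + 0.6 + 0.6 + 0.22 = 3.33
Σ x·lx·mx = 11.53; T = 11.53/3.33 = 3.46246…
r ≈ ln(R0)/T = ln(3.33)/3.46246… = 0.347433… → 0.3474

0.3474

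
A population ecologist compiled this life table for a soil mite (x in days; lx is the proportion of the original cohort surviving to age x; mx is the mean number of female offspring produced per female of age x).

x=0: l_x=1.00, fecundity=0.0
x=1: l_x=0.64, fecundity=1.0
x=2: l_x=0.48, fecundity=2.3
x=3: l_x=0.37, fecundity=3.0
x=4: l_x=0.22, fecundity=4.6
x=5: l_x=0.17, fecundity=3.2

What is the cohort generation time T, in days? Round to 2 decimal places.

2.94

lx·mx: 0, 0.64, 1.104, 1.11, 1.012, 0.544 → R0 = 4.41
x·lx·mx: 0, 0.64, 2.208, 3.33, 4.048, 2.72 → Σ = 12.946
T = 12.946 / 4.41 = 2.935601… → 2.94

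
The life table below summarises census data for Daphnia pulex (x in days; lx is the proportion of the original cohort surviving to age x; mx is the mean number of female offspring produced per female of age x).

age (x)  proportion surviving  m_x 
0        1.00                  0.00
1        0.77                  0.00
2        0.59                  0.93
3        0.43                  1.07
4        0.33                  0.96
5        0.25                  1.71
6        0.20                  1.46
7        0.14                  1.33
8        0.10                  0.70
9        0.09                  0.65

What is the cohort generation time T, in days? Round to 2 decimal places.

4.25

lx·mx: 0, 0, 0.5487, 0.4601, 0.3168, 0.4275, 0.292, 0.1862, 0.07, 0.0585 → R0 = 2.3598
x·lx·mx: 0, 0, 1.0974, 1.3803, 1.2672, 2.1375, 1.752, 1.3034, 0.56, 0.5265 → Σ = 10.0243
T = 10.0243 / 2.3598 = 4.247945… → 4.25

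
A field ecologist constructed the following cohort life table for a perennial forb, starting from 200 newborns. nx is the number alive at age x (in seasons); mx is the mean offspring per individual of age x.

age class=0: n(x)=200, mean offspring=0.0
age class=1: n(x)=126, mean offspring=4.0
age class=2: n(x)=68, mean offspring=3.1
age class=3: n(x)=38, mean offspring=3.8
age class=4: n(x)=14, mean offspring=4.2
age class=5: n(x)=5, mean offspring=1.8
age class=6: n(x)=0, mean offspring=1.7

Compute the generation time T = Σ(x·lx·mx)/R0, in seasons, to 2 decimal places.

1.77

lx = nx/n0 = nx/200: 1, 0.63, 0.34, 0.19, 0.07, 0.025, 0
lx·mx: 0, 2.52, 1.054, 0.722, 0.294, 0.045, 0 → R0 = 4.635
x·lx·mx: 0, 2.52, 2.108, 2.166, 1.176, 0.225, 0 → Σ = 8.195
T = 8.195 / 4.635 = 1.768069… → 1.77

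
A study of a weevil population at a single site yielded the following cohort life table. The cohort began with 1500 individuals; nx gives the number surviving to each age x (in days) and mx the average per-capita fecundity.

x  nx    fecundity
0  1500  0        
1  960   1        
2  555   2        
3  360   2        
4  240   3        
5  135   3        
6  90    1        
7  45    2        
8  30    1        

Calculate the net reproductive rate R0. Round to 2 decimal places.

2.75

lx = nx/n0 = nx/1500: 1, 0.64, 0.37, 0.24, 0.16, 0.09, 0.06, 0.03, 0.02
lx·mx by age: 0, 0.64, 0.74, 0.48, 0.48, 0.27, 0.06, 0.06, 0.02
R0 = Σ lx·mx = 2.75 → 2.75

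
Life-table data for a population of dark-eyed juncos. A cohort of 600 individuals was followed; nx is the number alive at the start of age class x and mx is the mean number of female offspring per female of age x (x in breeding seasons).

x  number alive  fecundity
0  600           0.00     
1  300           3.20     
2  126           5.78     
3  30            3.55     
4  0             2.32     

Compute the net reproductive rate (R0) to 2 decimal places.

2.99

lx = nx/n0 = nx/600: 1, 0.5, 0.21, 0.05, 0
lx·mx by age: 0, 1.6, 1.2138, 0.1775, 0
R0 = Σ lx·mx = 2.9913 → 2.99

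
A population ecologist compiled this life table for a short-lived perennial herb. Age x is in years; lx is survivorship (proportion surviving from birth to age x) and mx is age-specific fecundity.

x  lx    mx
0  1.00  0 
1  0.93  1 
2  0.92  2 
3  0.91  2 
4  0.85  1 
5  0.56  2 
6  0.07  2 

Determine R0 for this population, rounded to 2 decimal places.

6.70

lx·mx by age: 0, 0.93, 1.84, 1.82, 0.85, 1.12, 0.14
R0 = Σ lx·mx = 6.7 → 6.70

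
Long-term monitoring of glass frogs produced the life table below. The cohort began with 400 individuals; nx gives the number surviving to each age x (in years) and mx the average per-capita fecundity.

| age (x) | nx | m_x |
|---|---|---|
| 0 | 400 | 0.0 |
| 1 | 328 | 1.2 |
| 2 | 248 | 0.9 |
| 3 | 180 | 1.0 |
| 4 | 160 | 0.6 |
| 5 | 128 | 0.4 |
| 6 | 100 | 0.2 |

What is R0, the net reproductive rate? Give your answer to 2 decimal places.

lx = nx/n0 = nx/400: 1, 0.82, 0.62, 0.45, 0.4, 0.32, 0.25
lx·mx by age: 0, 0.984, 0.558, 0.45, 0.24, 0.128, 0.05
R0 = Σ lx·mx = 2.41 → 2.41

2.41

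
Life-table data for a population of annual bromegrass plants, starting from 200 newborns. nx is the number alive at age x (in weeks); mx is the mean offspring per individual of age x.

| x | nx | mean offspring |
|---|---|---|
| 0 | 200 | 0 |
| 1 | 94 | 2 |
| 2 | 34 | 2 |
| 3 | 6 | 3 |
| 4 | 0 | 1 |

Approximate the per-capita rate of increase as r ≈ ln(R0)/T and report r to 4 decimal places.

0.2282

lx = nx/n0 = nx/200: 1, 0.47, 0.17, 0.03, 0
R0 = Σ lx·mx = 0 + 0.94 + 0.34 + 0.09 + 0 = 1.37
Σ x·lx·mx = 1.89; T = 1.89/1.37 = 1.37956…
r ≈ ln(R0)/T = ln(1.37)/1.37956… = 0.228196… → 0.2282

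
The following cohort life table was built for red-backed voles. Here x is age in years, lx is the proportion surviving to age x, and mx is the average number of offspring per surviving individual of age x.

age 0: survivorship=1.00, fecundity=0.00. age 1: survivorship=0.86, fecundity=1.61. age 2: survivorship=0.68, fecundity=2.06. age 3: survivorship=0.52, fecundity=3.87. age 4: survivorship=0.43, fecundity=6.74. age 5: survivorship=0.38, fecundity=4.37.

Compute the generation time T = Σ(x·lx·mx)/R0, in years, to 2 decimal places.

lx·mx: 0, 1.3846, 1.4008, 2.0124, 2.8982, 1.6606 → R0 = 9.3566
x·lx·mx: 0, 1.3846, 2.8016, 6.0372, 11.5928, 8.303 → Σ = 30.1192
T = 30.1192 / 9.3566 = 3.219033… → 3.22

3.22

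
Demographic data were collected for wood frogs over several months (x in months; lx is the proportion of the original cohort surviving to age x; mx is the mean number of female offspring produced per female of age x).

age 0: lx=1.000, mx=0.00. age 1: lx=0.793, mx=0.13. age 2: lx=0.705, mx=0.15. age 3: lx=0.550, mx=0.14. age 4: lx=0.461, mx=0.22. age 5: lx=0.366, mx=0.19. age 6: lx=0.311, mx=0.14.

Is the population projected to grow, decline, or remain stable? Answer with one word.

R0 = Σ lx·mx = 0 + 0.10309 + 0.10575 + 0.077 + 0.10142 + 0.06954 + 0.04354 = 0.50034
R0 < 1, so the population is declining.

declining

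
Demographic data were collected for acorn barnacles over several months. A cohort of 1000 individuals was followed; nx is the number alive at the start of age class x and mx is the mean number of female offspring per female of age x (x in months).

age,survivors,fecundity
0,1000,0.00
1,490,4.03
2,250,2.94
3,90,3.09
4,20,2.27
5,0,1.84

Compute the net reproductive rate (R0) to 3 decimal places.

lx = nx/n0 = nx/1000: 1, 0.49, 0.25, 0.09, 0.02, 0
lx·mx by age: 0, 1.9747, 0.735, 0.2781, 0.0454, 0
R0 = Σ lx·mx = 3.0332 → 3.033

3.033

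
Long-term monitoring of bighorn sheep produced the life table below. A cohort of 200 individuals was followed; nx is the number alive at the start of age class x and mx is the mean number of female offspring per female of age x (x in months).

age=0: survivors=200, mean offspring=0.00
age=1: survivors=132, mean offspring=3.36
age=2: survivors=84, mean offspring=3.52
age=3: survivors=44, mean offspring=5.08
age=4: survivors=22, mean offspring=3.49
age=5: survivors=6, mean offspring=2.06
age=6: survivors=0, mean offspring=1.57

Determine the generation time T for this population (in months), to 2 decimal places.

lx = nx/n0 = nx/200: 1, 0.66, 0.42, 0.22, 0.11, 0.03, 0
lx·mx: 0, 2.2176, 1.4784, 1.1176, 0.3839, 0.0618, 0 → R0 = 5.2593
x·lx·mx: 0, 2.2176, 2.9568, 3.3528, 1.5356, 0.309, 0 → Σ = 10.3718
T = 10.3718 / 5.2593 = 1.972088… → 1.97

1.97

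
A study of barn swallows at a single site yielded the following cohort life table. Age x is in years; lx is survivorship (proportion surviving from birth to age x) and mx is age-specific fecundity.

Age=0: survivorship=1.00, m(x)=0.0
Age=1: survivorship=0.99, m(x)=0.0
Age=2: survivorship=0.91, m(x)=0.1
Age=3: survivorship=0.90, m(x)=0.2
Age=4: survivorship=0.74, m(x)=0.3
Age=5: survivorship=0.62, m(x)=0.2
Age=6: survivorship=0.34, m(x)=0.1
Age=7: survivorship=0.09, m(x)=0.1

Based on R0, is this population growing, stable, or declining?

declining

R0 = Σ lx·mx = 0 + 0 + 0.091 + 0.18 + 0.222 + 0.124 + 0.034 + 0.009 = 0.66
R0 < 1, so the population is declining.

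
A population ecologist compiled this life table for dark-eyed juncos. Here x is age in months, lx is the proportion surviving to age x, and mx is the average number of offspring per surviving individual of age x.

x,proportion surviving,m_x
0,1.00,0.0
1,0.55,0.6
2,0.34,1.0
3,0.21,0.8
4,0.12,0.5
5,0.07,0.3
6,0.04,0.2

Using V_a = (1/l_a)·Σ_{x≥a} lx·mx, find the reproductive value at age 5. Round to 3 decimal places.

lx·mx for x ≥ 5: 0.021, 0.008 → sum = 0.029
V_5 = 0.029 / l_5 = 0.029 / 0.07 = 0.414286… → 0.414

0.414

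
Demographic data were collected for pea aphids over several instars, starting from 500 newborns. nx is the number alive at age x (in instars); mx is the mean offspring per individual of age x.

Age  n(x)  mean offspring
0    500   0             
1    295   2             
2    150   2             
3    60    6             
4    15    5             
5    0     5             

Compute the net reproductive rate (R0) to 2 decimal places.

lx = nx/n0 = nx/500: 1, 0.59, 0.3, 0.12, 0.03, 0
lx·mx by age: 0, 1.18, 0.6, 0.72, 0.15, 0
R0 = Σ lx·mx = 2.65 → 2.65

2.65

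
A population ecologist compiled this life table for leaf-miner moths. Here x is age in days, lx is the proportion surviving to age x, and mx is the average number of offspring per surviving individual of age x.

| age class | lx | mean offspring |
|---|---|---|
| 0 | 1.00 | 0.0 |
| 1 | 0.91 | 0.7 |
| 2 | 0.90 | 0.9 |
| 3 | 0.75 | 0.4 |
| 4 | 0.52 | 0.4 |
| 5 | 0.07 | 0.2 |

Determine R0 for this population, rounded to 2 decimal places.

lx·mx by age: 0, 0.637, 0.81, 0.3, 0.208, 0.014
R0 = Σ lx·mx = 1.969 → 1.97

1.97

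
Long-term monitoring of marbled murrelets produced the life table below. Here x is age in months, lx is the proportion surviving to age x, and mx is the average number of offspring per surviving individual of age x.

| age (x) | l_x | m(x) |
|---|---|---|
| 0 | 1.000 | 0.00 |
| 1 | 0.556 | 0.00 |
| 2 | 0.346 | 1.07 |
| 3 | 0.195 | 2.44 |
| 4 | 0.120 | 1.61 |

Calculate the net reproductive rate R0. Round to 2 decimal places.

1.04

lx·mx by age: 0, 0, 0.37022, 0.4758, 0.1932
R0 = Σ lx·mx = 1.03922 → 1.04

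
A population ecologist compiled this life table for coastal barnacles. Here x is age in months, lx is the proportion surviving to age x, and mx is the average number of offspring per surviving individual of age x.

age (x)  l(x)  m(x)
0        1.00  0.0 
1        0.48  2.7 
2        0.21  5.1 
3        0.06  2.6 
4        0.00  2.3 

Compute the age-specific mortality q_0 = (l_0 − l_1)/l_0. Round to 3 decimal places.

0.520

q_0 = (l_0 − l_1) / l_0 = (1 − 0.48) / 1
     = 0.52 / 1 = 0.52 → 0.520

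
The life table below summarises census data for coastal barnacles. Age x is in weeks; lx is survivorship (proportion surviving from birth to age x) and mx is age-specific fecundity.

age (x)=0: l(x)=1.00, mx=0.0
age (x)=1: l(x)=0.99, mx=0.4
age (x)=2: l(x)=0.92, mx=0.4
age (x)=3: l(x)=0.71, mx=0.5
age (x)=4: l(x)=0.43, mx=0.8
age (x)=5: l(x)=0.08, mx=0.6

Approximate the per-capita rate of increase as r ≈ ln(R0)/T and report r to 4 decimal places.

R0 = Σ lx·mx = 0 + 0.396 + 0.368 + 0.355 + 0.344 + 0.048 = 1.511
Σ x·lx·mx = 3.813; T = 3.813/1.511 = 2.52349…
r ≈ ln(R0)/T = ln(1.511)/2.52349… = 0.163571… → 0.1636

0.1636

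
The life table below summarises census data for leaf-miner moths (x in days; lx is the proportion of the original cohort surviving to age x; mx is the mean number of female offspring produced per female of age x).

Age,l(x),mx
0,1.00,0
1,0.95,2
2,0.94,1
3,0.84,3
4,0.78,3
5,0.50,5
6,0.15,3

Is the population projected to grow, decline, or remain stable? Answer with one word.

R0 = Σ lx·mx = 0 + 1.9 + 0.94 + 2.52 + 2.34 + 2.5 + 0.45 = 10.65
R0 > 1, so the population is growing.

growing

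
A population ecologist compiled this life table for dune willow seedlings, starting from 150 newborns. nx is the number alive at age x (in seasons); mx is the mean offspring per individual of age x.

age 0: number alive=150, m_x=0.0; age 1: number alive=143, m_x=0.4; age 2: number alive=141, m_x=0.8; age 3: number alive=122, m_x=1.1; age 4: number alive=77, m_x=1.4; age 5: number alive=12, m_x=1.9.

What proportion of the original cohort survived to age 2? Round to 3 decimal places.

l_2 = n_2/n_0 = 141/150 = 0.94 → 0.940

0.940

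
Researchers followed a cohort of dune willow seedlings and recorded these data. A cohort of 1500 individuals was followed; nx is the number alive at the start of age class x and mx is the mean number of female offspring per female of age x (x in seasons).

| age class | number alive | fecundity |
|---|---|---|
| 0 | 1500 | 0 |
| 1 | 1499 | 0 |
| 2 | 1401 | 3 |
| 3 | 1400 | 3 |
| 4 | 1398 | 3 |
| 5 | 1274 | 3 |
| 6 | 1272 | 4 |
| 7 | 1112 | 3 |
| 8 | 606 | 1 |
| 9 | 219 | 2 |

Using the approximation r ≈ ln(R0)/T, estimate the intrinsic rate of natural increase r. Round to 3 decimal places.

lx = nx/n0 = nx/1500: 1, 0.99933…, 0.934, 0.93333…, 0.932, 0.84933…, 0.848, 0.74133…, 0.404, 0.146
R0 = Σ lx·mx = 0 + 0 + 2.802 + 2.8… + 2.796 + 2.548… + 3.392 + 2.224… + 0.404 + 0.292 = 17.258…
Σ x·lx·mx = 79.708…; T = 79.708…/17.258… = 4.61861…
r ≈ ln(R0)/T = ln(17.258…)/4.61861… = 0.6167… → 0.617

0.617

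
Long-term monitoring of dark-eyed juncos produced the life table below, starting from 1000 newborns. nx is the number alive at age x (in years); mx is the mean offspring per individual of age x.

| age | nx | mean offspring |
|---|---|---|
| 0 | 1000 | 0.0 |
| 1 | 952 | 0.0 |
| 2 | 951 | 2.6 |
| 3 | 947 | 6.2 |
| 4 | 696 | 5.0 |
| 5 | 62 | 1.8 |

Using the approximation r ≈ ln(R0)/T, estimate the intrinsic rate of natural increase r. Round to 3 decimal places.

lx = nx/n0 = nx/1000: 1, 0.952, 0.951, 0.947, 0.696, 0.062
R0 = Σ lx·mx = 0 + 0 + 2.4726 + 5.8714 + 3.48 + 0.1116 = 11.9356
Σ x·lx·mx = 37.0374; T = 37.0374/11.9356 = 3.1031…
r ≈ ln(R0)/T = ln(11.9356)/3.1031… = 0.79905… → 0.799

0.799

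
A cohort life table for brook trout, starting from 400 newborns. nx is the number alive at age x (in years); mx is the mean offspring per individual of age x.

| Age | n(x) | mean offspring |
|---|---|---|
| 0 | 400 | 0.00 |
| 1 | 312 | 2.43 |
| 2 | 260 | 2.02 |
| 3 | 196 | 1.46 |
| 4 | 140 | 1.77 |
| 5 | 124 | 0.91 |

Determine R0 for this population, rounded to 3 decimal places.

4.825

lx = nx/n0 = nx/400: 1, 0.78, 0.65, 0.49, 0.35, 0.31
lx·mx by age: 0, 1.8954, 1.313, 0.7154, 0.6195, 0.2821
R0 = Σ lx·mx = 4.8254 → 4.825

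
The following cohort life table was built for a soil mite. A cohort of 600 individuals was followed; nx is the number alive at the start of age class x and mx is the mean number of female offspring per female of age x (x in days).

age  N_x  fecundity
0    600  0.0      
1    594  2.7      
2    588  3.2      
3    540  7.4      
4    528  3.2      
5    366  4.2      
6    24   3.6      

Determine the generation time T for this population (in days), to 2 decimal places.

lx = nx/n0 = nx/600: 1, 0.99, 0.98, 0.9, 0.88, 0.61, 0.04
lx·mx: 0, 2.673, 3.136, 6.66, 2.816, 2.562, 0.144 → R0 = 17.991
x·lx·mx: 0, 2.673, 6.272, 19.98, 11.264, 12.81, 0.864 → Σ = 53.863
T = 53.863 / 17.991 = 2.993886… → 2.99

2.99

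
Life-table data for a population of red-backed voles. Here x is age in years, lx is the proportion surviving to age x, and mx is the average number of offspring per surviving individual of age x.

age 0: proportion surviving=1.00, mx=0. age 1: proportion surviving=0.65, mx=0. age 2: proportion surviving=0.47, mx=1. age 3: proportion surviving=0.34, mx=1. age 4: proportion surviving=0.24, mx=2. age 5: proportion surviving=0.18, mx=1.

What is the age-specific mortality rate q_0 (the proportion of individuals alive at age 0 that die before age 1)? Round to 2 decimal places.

0.35

q_0 = (l_0 − l_1) / l_0 = (1 − 0.65) / 1
     = 0.35 / 1 = 0.35 → 0.35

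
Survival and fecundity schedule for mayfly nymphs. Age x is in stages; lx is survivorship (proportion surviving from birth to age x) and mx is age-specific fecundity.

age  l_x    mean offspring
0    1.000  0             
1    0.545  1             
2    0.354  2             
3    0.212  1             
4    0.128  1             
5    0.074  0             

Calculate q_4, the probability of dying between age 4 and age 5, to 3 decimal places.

0.422

q_4 = (l_4 − l_5) / l_4 = (0.128 − 0.074) / 0.128
     = 0.054 / 0.128 = 0.421875 → 0.422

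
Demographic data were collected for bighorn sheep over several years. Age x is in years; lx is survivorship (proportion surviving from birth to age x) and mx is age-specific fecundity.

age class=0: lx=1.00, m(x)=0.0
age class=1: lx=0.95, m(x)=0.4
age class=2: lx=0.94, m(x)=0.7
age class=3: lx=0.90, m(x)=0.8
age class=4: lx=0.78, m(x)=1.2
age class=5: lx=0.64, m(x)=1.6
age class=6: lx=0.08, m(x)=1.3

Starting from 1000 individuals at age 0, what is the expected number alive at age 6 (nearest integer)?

Expected survivors = N0 · l_6 = 1000 × 0.08 = 80 → 80

80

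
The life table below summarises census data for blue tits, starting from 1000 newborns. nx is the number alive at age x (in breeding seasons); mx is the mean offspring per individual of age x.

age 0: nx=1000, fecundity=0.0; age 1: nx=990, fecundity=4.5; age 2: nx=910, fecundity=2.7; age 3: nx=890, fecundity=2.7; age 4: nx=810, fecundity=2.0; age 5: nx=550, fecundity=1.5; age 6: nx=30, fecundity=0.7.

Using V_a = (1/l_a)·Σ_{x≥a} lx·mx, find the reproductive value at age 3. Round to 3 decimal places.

lx = nx/n0 = nx/1000: 1, 0.99, 0.91, 0.89, 0.81, 0.55, 0.03
lx·mx for x ≥ 3: 2.403, 1.62, 0.825, 0.021 → sum = 4.869
V_3 = 4.869 / l_3 = 4.869 / 0.89 = 5.470787… → 5.471

5.471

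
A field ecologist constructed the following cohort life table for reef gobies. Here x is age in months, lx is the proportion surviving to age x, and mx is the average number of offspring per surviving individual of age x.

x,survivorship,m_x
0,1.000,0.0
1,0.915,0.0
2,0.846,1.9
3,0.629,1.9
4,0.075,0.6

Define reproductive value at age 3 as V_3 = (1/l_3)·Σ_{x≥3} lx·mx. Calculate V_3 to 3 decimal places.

lx·mx for x ≥ 3: 1.1951, 0.045 → sum = 1.2401
V_3 = 1.2401 / l_3 = 1.2401 / 0.629 = 1.971542… → 1.972

1.972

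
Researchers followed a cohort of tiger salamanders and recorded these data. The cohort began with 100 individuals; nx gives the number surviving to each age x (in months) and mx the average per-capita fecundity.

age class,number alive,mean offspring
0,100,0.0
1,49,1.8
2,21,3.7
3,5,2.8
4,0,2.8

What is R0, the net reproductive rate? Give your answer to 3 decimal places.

1.799

lx = nx/n0 = nx/100: 1, 0.49, 0.21, 0.05, 0
lx·mx by age: 0, 0.882, 0.777, 0.14, 0
R0 = Σ lx·mx = 1.799 → 1.799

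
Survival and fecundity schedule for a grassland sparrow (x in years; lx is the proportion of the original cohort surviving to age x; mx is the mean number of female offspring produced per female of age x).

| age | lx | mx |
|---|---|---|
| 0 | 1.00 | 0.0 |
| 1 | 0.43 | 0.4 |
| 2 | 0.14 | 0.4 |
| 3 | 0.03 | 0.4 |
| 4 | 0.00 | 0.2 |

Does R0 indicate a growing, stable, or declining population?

declining

R0 = Σ lx·mx = 0 + 0.172 + 0.056 + 0.012 + 0 = 0.24
R0 < 1, so the population is declining.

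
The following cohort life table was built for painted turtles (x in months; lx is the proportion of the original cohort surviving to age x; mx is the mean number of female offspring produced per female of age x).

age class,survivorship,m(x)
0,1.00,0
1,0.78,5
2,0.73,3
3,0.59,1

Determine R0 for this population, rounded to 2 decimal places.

lx·mx by age: 0, 3.9, 2.19, 0.59
R0 = Σ lx·mx = 6.68 → 6.68

6.68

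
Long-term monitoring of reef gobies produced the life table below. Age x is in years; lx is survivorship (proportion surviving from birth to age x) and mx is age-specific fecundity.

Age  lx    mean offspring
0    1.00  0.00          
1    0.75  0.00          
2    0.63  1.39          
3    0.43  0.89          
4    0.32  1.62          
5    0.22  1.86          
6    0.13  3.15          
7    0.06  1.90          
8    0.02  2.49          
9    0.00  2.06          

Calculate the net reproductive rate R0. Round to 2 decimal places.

lx·mx by age: 0, 0, 0.8757, 0.3827, 0.5184, 0.4092, 0.4095, 0.114, 0.0498, 0
R0 = Σ lx·mx = 2.7593 → 2.76

2.76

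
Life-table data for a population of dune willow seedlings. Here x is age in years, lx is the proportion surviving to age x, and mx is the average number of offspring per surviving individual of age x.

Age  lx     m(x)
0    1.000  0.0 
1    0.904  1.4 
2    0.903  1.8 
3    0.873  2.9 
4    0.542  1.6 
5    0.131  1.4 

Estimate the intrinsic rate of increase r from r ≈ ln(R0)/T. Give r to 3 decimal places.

R0 = Σ lx·mx = 0 + 1.2656 + 1.6254 + 2.5317 + 0.8672 + 0.1834 = 6.4733
Σ x·lx·mx = 16.4973; T = 16.4973/6.4733 = 2.54851…
r ≈ ln(R0)/T = ln(6.4733)/2.54851… = 0.73285… → 0.733

0.733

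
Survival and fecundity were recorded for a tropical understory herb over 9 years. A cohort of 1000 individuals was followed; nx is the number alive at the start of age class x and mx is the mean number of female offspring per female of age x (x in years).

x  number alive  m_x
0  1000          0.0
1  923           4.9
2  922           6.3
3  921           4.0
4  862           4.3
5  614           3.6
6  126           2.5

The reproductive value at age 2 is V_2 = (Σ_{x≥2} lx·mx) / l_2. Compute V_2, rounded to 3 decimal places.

lx = nx/n0 = nx/1000: 1, 0.923, 0.922, 0.921, 0.862, 0.614, 0.126
lx·mx for x ≥ 2: 5.8086, 3.684, 3.7066, 2.2104, 0.315 → sum = 15.7246
V_2 = 15.7246 / l_2 = 15.7246 / 0.922 = 17.054881… → 17.055

17.055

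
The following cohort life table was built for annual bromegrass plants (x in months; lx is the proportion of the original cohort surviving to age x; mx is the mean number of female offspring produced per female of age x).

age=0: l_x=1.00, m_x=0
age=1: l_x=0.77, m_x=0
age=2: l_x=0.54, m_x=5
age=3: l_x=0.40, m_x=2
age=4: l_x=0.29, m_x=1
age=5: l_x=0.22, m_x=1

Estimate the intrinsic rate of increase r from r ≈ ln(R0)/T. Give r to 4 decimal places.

R0 = Σ lx·mx = 0 + 0 + 2.7 + 0.8 + 0.29 + 0.22 = 4.01
Σ x·lx·mx = 10.06; T = 10.06/4.01 = 2.50873…
r ≈ ln(R0)/T = ln(4.01)/2.50873… = 0.553584… → 0.5536

0.5536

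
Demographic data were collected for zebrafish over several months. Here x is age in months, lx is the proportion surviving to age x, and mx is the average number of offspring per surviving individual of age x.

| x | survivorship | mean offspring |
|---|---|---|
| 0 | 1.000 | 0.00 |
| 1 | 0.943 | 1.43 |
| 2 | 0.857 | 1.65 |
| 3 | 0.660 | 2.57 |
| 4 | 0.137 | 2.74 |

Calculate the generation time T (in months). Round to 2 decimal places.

2.23

lx·mx: 0, 1.34849, 1.41405, 1.6962, 0.37538 → R0 = 4.83412
x·lx·mx: 0, 1.34849, 2.8281, 5.0886, 1.50152 → Σ = 10.76671
T = 10.76671 / 4.83412 = 2.227233… → 2.23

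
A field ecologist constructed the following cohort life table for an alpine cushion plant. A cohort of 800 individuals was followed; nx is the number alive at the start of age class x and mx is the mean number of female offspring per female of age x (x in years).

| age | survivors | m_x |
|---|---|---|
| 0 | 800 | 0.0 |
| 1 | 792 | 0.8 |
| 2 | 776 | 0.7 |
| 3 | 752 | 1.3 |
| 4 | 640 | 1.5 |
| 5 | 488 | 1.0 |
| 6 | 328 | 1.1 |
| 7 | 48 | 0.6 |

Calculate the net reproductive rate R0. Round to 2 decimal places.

4.99

lx = nx/n0 = nx/800: 1, 0.99, 0.97, 0.94, 0.8, 0.61, 0.41, 0.06
lx·mx by age: 0, 0.792, 0.679, 1.222, 1.2, 0.61, 0.451, 0.036
R0 = Σ lx·mx = 4.99 → 4.99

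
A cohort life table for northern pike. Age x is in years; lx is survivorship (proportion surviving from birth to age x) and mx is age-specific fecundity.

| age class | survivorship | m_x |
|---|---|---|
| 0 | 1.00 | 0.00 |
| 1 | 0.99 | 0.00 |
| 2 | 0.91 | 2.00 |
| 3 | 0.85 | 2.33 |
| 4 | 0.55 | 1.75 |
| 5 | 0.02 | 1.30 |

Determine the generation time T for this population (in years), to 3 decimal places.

lx·mx: 0, 0, 1.82, 1.9805, 0.9625, 0.026 → R0 = 4.789
x·lx·mx: 0, 0, 3.64, 5.9415, 3.85, 0.13 → Σ = 13.5615
T = 13.5615 / 4.789 = 2.831802… → 2.832

2.832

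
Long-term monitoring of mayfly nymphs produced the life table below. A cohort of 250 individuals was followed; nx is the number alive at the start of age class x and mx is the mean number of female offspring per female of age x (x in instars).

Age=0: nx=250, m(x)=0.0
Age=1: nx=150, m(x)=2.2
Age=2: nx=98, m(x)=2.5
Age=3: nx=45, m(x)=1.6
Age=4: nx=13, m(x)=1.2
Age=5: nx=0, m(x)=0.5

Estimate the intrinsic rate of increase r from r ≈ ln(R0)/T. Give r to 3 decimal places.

0.588

lx = nx/n0 = nx/250: 1, 0.6, 0.392, 0.18, 0.052, 0
R0 = Σ lx·mx = 0 + 1.32 + 0.98 + 0.288 + 0.0624 + 0 = 2.6504
Σ x·lx·mx = 4.3936; T = 4.3936/2.6504 = 1.65771…
r ≈ ln(R0)/T = ln(2.6504)/1.65771… = 0.58799… → 0.588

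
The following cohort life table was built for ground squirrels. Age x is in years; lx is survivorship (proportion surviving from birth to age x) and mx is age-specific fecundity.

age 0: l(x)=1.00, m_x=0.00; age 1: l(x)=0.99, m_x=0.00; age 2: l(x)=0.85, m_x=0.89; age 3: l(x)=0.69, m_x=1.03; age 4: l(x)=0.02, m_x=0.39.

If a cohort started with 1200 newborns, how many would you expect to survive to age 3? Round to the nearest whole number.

Expected survivors = N0 · l_3 = 1200 × 0.69 = 828 → 828

828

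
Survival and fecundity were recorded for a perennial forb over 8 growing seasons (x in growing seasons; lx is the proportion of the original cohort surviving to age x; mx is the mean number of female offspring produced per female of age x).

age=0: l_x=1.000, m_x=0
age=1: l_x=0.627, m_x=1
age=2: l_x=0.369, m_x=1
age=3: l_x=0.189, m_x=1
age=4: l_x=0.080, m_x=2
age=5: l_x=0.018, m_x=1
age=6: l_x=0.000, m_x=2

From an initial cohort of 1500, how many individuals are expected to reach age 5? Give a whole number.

Expected survivors = N0 · l_5 = 1500 × 0.018 = 27 → 27

27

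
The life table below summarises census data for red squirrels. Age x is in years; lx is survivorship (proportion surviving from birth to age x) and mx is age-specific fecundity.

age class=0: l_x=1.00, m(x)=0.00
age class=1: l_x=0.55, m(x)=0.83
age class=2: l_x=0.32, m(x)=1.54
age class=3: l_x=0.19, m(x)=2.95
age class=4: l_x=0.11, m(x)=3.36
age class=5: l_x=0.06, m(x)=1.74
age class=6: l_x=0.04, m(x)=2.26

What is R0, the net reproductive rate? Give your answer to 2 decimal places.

2.07

lx·mx by age: 0, 0.4565, 0.4928, 0.5605, 0.3696, 0.1044, 0.0904
R0 = Σ lx·mx = 2.0742 → 2.07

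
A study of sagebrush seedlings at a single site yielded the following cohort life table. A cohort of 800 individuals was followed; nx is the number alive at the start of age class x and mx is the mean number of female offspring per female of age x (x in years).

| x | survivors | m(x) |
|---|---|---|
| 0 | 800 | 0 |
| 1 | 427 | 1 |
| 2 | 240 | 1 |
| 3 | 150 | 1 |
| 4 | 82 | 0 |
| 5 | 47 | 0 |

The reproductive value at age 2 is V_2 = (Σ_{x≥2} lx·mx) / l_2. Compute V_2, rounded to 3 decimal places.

1.625

lx = nx/n0 = nx/800: 1, 0.53375, 0.3, 0.1875, 0.1025, 0.05875
lx·mx for x ≥ 2: 0.3, 0.1875, 0, 0 → sum = 0.4875
V_2 = 0.4875 / l_2 = 0.4875 / 0.3 = 1.625 → 1.625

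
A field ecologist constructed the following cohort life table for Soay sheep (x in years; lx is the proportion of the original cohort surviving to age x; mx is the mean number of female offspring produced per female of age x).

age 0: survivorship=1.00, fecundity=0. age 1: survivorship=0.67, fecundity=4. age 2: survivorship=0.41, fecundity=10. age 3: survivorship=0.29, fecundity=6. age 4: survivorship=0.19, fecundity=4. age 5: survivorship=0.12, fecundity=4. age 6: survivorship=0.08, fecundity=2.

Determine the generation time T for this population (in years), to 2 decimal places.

lx·mx: 0, 2.68, 4.1, 1.74, 0.76, 0.48, 0.16 → R0 = 9.92
x·lx·mx: 0, 2.68, 8.2, 5.22, 3.04, 2.4, 0.96 → Σ = 22.5
T = 22.5 / 9.92 = 2.268145… → 2.27

2.27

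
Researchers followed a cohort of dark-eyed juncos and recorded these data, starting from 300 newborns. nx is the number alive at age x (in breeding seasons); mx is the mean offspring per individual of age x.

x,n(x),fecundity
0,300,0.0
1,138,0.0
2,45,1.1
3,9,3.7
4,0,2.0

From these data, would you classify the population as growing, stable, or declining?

lx = nx/n0 = nx/300: 1, 0.46, 0.15, 0.03, 0
R0 = Σ lx·mx = 0 + 0 + 0.165 + 0.111 + 0 = 0.276
R0 < 1, so the population is declining.

declining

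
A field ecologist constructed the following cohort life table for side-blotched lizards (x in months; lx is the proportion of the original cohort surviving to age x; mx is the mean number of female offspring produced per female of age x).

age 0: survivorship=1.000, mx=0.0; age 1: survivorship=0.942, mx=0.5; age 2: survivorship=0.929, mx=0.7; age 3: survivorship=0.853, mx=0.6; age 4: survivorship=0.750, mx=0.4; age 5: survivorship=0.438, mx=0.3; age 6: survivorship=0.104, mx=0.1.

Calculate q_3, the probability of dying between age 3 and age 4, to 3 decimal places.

0.121

q_3 = (l_3 − l_4) / l_3 = (0.853 − 0.75) / 0.853
     = 0.103 / 0.853 = 0.12075… → 0.121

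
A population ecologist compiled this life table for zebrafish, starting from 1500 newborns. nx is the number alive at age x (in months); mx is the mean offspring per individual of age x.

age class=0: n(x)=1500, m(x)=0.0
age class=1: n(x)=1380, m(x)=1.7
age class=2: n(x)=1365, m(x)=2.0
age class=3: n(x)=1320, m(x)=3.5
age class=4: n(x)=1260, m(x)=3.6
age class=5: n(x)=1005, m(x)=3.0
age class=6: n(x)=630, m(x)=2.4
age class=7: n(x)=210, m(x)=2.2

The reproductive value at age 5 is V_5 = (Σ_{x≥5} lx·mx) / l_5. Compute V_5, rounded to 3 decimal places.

4.964

lx = nx/n0 = nx/1500: 1, 0.92, 0.91, 0.88, 0.84, 0.67, 0.42, 0.14
lx·mx for x ≥ 5: 2.01, 1.008, 0.308 → sum = 3.326
V_5 = 3.326 / l_5 = 3.326 / 0.67 = 4.964179… → 4.964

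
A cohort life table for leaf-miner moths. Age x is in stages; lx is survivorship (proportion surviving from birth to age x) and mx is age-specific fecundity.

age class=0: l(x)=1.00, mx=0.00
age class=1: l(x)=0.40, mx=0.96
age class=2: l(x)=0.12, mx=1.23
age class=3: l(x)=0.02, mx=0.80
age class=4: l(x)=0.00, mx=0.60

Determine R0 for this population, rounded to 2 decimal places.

lx·mx by age: 0, 0.384, 0.1476, 0.016, 0
R0 = Σ lx·mx = 0.5476 → 0.55

0.55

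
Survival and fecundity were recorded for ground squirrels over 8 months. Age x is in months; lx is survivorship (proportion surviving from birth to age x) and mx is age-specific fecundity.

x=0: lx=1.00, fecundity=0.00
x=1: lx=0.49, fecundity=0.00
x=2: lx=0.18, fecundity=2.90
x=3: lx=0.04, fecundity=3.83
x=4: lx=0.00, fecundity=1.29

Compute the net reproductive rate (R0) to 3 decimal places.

0.675

lx·mx by age: 0, 0, 0.522, 0.1532, 0
R0 = Σ lx·mx = 0.6752 → 0.675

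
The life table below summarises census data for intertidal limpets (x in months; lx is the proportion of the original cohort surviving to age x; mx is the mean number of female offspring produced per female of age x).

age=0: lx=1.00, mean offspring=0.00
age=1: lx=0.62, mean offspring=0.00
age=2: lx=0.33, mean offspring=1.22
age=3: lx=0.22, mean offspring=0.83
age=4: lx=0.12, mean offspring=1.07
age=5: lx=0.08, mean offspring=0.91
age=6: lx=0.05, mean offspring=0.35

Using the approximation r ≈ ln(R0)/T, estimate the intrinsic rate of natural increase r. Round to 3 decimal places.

-0.075

R0 = Σ lx·mx = 0 + 0 + 0.4026 + 0.1826 + 0.1284 + 0.0728 + 0.0175 = 0.8039
Σ x·lx·mx = 2.3356; T = 2.3356/0.8039 = 2.90534…
r ≈ ln(R0)/T = ln(0.8039)/2.90534… = -0.07513… → -0.075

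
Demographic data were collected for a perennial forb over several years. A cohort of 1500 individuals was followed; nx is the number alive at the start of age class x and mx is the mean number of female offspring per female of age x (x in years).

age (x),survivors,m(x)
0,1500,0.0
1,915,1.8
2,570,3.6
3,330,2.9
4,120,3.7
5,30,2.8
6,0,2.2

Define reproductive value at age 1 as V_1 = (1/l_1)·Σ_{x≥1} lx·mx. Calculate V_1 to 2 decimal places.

lx = nx/n0 = nx/1500: 1, 0.61, 0.38, 0.22, 0.08, 0.02, 0
lx·mx for x ≥ 1: 1.098, 1.368, 0.638, 0.296, 0.056, 0 → sum = 3.456
V_1 = 3.456 / l_1 = 3.456 / 0.61 = 5.665574… → 5.67

5.67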